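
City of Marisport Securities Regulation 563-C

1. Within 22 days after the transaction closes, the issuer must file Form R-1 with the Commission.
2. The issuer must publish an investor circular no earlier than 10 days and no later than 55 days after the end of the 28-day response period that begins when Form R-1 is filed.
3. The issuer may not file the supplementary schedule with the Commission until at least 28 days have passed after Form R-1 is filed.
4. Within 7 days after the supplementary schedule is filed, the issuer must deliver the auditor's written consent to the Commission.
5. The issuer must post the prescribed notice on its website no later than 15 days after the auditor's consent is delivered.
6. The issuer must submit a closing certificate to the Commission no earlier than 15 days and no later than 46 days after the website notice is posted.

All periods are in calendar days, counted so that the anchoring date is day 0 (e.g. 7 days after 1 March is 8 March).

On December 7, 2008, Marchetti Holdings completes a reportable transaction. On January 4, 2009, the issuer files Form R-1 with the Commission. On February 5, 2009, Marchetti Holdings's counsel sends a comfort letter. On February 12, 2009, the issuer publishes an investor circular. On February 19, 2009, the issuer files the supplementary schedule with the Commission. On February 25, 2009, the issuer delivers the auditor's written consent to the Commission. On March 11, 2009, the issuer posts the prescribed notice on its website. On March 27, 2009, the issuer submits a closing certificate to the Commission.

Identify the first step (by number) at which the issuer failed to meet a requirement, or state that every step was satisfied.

Step 1 — counting 22 days from December 7, 2008 (when the transaction closes) gives a deadline of December 29, 2008; January 4, 2009 misses that deadline by 6 days.

Step 1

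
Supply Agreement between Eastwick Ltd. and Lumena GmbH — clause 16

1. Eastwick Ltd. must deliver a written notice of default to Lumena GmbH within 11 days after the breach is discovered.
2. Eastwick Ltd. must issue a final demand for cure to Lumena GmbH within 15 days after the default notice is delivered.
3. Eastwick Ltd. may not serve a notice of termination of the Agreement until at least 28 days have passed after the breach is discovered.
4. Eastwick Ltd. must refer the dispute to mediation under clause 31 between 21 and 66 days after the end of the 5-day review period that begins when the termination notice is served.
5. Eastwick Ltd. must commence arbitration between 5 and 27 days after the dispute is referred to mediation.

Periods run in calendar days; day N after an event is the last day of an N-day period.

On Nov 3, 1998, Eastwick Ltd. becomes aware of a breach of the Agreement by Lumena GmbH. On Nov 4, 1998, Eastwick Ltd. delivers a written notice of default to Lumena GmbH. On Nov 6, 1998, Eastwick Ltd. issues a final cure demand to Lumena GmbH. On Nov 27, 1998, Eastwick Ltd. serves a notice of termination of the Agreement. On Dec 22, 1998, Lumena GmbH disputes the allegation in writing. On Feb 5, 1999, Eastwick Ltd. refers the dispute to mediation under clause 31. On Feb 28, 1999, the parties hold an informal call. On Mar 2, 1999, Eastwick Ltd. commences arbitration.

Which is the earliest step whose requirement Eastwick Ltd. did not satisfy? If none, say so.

Step 3

(1) due by Nov 3, 1998 + 11 days = Nov 14, 1998; completed Nov 4, 1998, before the deadline.
(2) due by Nov 4, 1998 + 15 days = Nov 19, 1998; Nov 6, 1998 is within that limit.
(3) permitted from Nov 3, 1998 + 28 days = Dec 1, 1998 onward; done Nov 27, 1998 — 4 days too early.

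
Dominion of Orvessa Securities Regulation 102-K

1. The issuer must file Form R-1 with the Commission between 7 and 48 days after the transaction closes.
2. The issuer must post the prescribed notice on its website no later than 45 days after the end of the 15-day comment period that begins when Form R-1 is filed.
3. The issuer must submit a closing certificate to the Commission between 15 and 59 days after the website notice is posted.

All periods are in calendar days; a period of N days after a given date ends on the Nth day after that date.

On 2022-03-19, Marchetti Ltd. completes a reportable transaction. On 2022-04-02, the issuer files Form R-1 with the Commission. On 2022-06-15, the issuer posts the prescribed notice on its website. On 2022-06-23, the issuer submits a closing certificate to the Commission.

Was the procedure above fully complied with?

Step 1 — 7 and 48 days from 2022-03-19 (when the transaction closes) are 2022-03-26 and 2022-05-06 respectively; done 2022-04-02, which is between those dates.
Step 2 — counting 45 days from 2022-04-17 (end of the 15-day comment period, which began when Form R-1 is filed on 2022-04-02) gives a deadline of 2022-06-01; 2022-06-15 misses that deadline by 14 days.
The analysis stops there.

No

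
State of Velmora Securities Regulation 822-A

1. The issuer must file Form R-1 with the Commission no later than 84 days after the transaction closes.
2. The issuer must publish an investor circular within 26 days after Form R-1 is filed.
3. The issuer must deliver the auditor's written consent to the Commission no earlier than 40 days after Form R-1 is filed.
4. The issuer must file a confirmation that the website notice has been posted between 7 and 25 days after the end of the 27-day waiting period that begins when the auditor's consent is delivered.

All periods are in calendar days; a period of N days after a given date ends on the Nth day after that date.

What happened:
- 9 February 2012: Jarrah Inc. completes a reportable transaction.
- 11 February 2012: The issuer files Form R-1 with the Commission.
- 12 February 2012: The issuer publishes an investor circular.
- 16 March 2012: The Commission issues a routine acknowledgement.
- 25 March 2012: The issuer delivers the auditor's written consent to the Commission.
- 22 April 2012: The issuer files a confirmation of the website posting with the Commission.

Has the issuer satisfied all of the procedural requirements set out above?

(1) due by 9 February 2012 + 84 days = 3 May 2012; done 11 February 2012 — timely.
(2) due by 11 February 2012 + 26 days = 8 March 2012; done 12 February 2012 — timely.
(3) permitted from 11 February 2012 + 40 days = 22 March 2012 onward; 25 March 2012 is on or after that date.
(4) the permitted window runs from 21 April 2012 + 7 = 28 April 2012 to 21 April 2012 + 25 = 16 May 2012; 22 April 2012 is 6 days too early.

No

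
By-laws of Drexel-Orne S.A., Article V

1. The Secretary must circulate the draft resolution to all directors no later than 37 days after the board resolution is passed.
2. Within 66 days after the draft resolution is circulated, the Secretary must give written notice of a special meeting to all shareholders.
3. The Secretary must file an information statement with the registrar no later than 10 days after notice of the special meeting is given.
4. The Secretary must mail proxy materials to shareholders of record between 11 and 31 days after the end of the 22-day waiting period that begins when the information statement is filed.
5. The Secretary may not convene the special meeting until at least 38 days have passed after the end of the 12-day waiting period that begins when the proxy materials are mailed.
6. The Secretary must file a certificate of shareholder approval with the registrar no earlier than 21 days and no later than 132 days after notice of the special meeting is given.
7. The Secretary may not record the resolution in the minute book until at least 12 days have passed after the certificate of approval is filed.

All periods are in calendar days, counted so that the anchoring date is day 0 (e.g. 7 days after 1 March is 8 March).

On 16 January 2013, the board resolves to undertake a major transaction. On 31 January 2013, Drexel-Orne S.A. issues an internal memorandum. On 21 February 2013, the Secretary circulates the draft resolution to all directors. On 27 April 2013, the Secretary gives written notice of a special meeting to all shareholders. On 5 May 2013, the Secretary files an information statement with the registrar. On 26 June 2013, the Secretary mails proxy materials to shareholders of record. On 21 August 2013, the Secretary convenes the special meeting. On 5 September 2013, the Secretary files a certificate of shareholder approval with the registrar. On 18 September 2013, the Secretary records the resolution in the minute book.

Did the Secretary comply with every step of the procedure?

Step 1 — counting 37 days from 16 January 2013 (when the board resolution is passed) gives a deadline of 22 February 2013; done 21 February 2013 — timely.
Step 2 — counting 66 days from 21 February 2013 (when the draft resolution is circulated) gives a deadline of 28 April 2013; 27 April 2013 is within that limit.
Step 3 — counting 10 days from 27 April 2013 (when notice of the special meeting is given) gives a deadline of 7 May 2013; done 5 May 2013 — timely.
Step 4 — 11 and 31 days from 27 May 2013 (end of the 22-day waiting period, which began when the information statement is filed on 5 May 2013) are 7 June 2013 and 27 June 2013 respectively; done 26 June 2013 — within the window.
Step 5 — must wait 38 days from 8 July 2013 (end of the 12-day waiting period, which began when the proxy materials are mailed on 26 June 2013), so not before 15 August 2013; done 21 August 2013 — permitted.
Step 6 — 21 and 132 days from 27 April 2013 (when notice of the special meeting is given) are 18 May 2013 and 6 September 2013 respectively; 5 September 2013 falls inside that range.
Step 7 — must wait 12 days from 5 September 2013 (when the certificate of approval is filed), so not before 17 September 2013; done 18 September 2013 — permitted.

Yes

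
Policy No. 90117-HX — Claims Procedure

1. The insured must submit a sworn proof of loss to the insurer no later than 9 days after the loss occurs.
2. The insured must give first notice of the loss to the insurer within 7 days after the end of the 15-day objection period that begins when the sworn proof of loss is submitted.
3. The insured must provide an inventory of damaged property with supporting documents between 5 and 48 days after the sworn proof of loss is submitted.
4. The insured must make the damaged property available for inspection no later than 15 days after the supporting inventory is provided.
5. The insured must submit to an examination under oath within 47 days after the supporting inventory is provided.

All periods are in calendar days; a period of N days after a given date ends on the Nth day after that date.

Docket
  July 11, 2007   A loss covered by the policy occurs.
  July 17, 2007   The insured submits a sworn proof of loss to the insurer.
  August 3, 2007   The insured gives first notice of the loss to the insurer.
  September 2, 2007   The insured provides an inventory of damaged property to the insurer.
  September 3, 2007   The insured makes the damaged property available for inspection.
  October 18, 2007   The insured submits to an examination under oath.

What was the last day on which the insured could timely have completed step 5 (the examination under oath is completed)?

Step 5 runs from September 2, 2007, when the supporting inventory is provided. 47 days after September 2, 2007 is October 19, 2007.

October 19, 2007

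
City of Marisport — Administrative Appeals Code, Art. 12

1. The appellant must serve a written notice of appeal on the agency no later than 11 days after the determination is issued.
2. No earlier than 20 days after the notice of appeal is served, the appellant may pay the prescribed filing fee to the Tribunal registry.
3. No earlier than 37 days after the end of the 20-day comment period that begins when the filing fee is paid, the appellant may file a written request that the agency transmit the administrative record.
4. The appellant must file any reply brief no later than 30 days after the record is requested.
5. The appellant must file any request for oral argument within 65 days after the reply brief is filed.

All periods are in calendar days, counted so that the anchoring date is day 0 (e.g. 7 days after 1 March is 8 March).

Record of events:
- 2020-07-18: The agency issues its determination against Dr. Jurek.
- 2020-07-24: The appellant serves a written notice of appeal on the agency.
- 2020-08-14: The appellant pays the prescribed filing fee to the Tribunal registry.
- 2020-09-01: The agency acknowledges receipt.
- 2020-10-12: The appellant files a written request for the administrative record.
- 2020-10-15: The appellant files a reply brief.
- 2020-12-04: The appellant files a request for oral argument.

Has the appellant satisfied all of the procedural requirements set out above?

Step 1 — counting 11 days from 2020-07-18 (when the determination is issued) gives a deadline of 2020-07-29; 2020-07-24 is within that limit.
Step 2 — must wait 20 days from 2020-07-24 (when the notice of appeal is served), so not before 2020-08-13; done 2020-08-14 — permitted.
Step 3 — must wait 37 days from 2020-09-03 (end of the 20-day comment period, which began when the filing fee is paid on 2020-08-14), so not before 2020-10-10; done 2020-10-12 — permitted.
Step 4 — counting 30 days from 2020-10-12 (when the record is requested) gives a deadline of 2020-11-11; 2020-10-15 is within that limit.
Step 5 — counting 65 days from 2020-10-15 (when the reply brief is filed) gives a deadline of 2020-12-19; 2020-12-04 is within that limit.

Yes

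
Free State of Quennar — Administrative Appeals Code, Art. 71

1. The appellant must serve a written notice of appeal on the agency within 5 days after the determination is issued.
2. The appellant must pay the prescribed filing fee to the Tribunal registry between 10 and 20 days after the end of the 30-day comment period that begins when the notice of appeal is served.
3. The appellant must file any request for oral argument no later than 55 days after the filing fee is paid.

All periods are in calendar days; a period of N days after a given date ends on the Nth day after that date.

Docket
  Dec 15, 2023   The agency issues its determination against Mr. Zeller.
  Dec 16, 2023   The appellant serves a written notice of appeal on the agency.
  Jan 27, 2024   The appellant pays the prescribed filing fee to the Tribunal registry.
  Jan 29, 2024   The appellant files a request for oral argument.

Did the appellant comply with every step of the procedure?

Step 1: 5 days after Dec 15, 2023 (when the determination is issued) is Dec 20, 2023; completed Dec 16, 2023, before the deadline.
Step 2: the window is 10–20 days after Jan 15, 2024 (end of the 30-day comment period, which began when the notice of appeal is served on Dec 16, 2023), so Jan 25, 2024 through Feb 4, 2024; Jan 27, 2024 falls inside that range.
Step 3: 55 days after Jan 27, 2024 (when the filing fee is paid) is Mar 22, 2024; done Jan 29, 2024 — timely.

Yes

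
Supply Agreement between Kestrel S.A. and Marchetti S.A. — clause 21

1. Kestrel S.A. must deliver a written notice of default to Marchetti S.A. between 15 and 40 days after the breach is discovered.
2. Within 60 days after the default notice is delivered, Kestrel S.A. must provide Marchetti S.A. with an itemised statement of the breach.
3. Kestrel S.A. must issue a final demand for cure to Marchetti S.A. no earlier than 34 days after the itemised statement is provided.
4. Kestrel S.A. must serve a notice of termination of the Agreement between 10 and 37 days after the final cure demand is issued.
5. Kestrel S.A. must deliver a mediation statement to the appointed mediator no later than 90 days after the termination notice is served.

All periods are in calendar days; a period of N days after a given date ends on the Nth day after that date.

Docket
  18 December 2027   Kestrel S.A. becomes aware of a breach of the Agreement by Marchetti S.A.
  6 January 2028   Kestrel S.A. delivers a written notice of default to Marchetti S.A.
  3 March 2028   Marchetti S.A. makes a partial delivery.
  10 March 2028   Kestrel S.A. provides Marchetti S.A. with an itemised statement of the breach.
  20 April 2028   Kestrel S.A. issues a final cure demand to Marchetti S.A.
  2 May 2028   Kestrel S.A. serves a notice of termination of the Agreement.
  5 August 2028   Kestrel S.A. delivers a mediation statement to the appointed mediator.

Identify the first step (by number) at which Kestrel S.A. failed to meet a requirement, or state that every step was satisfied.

(1) the permitted window runs from 18 December 2027 + 15 = 2 January 2028 to 18 December 2027 + 40 = 27 January 2028; 6 January 2028 falls inside that range.
(2) due by 6 January 2028 + 60 days = 6 March 2028; not done until 10 March 2028, 4 days after the deadline.

Step 2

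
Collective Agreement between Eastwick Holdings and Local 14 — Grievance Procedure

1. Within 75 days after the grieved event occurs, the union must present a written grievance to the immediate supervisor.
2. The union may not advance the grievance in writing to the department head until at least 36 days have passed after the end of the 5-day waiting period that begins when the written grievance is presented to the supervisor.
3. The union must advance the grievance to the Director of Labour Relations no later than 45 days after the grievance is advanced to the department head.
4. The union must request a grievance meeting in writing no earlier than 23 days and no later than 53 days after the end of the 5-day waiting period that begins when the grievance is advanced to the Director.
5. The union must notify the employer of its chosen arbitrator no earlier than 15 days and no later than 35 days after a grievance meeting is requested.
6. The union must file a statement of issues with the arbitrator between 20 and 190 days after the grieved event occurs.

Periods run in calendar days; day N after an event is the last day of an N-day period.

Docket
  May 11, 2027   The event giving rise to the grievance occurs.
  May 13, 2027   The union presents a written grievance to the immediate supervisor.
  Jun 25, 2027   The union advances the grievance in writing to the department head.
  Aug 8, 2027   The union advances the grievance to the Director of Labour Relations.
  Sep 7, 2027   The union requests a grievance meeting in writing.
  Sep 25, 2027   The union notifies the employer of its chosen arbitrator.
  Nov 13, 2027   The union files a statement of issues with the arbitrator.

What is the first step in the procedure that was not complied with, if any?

None — every step was satisfied

(1) due by May 11, 2027 + 75 days = Jul 25, 2027; done May 13, 2027 — timely.
(2) permitted from May 18, 2027 + 36 days = Jun 23, 2027 onward; Jun 25, 2027 is on or after that date.
(3) due by Jun 25, 2027 + 45 days = Aug 9, 2027; Aug 8, 2027 is within that limit.
(4) the permitted window runs from Aug 13, 2027 + 23 = Sep 5, 2027 to Aug 13, 2027 + 53 = Oct 5, 2027; Sep 7, 2027 falls inside that range.
(5) the permitted window runs from Sep 7, 2027 + 15 = Sep 22, 2027 to Sep 7, 2027 + 35 = Oct 12, 2027; done Sep 25, 2027 — within the window.
(6) the permitted window runs from May 11, 2027 + 20 = May 31, 2027 to May 11, 2027 + 190 = Nov 17, 2027; Nov 13, 2027 falls inside that range.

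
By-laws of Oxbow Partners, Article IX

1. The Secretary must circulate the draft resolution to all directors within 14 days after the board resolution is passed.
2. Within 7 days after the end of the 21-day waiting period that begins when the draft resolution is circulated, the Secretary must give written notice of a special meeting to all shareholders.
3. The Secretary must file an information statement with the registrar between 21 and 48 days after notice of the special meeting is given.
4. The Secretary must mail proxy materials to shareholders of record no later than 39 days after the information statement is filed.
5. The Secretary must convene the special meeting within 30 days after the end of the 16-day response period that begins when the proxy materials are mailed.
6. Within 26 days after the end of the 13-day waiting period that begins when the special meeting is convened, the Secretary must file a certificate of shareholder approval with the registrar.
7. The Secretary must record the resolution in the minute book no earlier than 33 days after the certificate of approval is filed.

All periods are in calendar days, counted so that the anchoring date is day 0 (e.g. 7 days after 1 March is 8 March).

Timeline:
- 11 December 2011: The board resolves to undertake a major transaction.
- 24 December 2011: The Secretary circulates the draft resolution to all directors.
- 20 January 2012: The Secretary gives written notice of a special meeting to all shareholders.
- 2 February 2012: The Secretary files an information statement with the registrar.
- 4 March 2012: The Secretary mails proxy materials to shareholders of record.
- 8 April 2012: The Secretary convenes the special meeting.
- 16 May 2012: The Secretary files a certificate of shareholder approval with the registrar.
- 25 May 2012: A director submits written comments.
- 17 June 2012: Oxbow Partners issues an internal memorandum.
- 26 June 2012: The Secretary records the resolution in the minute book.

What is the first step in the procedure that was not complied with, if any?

(1) due by 11 December 2011 + 14 days = 25 December 2011; 24 December 2011 is within that limit.
(2) due by 14 January 2012 + 7 days = 21 January 2012; completed 20 January 2012, before the deadline.
(3) the permitted window runs from 20 January 2012 + 21 = 10 February 2012 to 20 January 2012 + 48 = 8 March 2012; done 2 February 2012 — 8 days before the window opened.

Step 3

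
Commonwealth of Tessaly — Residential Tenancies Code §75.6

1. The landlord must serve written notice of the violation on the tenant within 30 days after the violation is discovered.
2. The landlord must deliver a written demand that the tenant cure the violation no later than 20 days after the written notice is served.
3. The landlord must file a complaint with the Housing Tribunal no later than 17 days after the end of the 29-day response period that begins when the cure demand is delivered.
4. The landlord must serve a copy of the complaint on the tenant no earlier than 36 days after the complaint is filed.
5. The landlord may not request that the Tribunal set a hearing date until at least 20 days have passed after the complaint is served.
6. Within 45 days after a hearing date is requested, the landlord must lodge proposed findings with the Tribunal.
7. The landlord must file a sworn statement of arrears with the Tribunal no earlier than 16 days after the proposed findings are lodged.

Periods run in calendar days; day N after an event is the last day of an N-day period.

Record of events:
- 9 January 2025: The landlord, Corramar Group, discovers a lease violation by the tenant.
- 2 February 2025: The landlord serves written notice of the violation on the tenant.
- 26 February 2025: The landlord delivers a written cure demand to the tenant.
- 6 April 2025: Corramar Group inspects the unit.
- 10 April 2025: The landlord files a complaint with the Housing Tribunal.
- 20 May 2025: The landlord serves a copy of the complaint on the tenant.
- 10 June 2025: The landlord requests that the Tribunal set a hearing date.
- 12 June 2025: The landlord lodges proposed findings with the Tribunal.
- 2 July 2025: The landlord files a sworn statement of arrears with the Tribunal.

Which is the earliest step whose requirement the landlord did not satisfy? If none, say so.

Step 1 — counting 30 days from 9 January 2025 (when the violation is discovered) gives a deadline of 8 February 2025; 2 February 2025 is within that limit.
Step 2 — counting 20 days from 2 February 2025 (when the written notice is served) gives a deadline of 22 February 2025; not done until 26 February 2025, 4 days after the deadline.

Step 2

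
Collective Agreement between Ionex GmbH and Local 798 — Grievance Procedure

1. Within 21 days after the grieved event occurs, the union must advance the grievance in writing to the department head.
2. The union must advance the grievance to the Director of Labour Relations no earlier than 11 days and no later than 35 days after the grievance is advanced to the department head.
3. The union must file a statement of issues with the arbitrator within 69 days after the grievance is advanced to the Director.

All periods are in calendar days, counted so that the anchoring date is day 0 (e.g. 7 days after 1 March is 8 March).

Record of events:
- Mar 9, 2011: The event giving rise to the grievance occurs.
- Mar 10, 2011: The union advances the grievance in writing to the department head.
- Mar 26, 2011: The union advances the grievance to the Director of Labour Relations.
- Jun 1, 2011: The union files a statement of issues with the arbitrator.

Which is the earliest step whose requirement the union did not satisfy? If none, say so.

None — every step was satisfied

(1) due by Mar 9, 2011 + 21 days = Mar 30, 2011; completed Mar 10, 2011, before the deadline.
(2) the permitted window runs from Mar 10, 2011 + 11 = Mar 21, 2011 to Mar 10, 2011 + 35 = Apr 14, 2011; done Mar 26, 2011, which is between those dates.
(3) due by Mar 26, 2011 + 69 days = Jun 3, 2011; completed Jun 1, 2011, before the deadline.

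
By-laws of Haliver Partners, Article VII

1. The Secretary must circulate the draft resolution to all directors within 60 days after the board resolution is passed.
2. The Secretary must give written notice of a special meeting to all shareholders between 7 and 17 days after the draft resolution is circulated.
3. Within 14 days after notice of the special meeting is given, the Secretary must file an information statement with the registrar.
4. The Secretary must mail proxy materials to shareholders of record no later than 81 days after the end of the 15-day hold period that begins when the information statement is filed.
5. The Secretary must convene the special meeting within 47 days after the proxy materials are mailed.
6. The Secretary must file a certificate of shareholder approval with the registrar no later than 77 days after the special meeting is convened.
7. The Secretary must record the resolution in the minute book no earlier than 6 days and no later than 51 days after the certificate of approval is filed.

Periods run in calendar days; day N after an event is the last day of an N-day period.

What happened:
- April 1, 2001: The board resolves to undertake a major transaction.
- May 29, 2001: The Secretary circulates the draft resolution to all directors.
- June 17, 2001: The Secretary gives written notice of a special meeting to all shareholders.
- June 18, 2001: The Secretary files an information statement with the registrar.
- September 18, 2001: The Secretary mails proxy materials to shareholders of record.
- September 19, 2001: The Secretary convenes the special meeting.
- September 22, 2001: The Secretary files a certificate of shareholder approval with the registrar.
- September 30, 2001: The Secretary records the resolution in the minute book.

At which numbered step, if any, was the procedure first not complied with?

Step 2

Step 1: 60 days after April 1, 2001 (when the board resolution is passed) is May 31, 2001; May 29, 2001 is within that limit.
Step 2: the window is 7–17 days after May 29, 2001 (when the draft resolution is circulated), so June 5, 2001 through June 15, 2001; done June 17, 2001 — 2 days after the window closed.
No need to go further; step 2 was not satisfied.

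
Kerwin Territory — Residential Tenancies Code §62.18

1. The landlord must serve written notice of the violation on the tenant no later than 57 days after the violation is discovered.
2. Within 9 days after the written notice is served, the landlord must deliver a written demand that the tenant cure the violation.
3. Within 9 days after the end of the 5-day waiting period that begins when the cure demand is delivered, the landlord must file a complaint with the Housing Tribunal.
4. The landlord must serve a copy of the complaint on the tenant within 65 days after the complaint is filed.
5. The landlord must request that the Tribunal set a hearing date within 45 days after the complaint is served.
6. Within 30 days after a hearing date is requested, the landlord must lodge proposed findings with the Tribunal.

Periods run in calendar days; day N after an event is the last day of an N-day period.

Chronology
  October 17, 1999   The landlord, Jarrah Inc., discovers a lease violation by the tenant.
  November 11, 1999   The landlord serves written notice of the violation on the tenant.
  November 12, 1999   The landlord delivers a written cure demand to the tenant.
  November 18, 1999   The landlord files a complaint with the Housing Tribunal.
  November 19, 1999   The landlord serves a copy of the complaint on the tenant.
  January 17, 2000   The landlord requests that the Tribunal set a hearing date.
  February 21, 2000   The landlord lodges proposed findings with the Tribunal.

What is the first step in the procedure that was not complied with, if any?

Step 1: 57 days after October 17, 1999 (when the violation is discovered) is December 13, 1999; completed November 11, 1999, before the deadline.
Step 2: 9 days after November 11, 1999 (when the written notice is served) is November 20, 1999; completed November 12, 1999, before the deadline.
Step 3: 9 days after November 17, 1999 (end of the 5-day waiting period, which began when the cure demand is delivered on November 12, 1999) is November 26, 1999; November 18, 1999 is within that limit.
Step 4: 65 days after November 18, 1999 (when the complaint is filed) is January 22, 2000; done November 19, 1999 — timely.
Step 5: 45 days after November 19, 1999 (when the complaint is served) is January 3, 2000; January 17, 2000 misses that deadline by 14 days.
Later steps need not be reached.

Step 5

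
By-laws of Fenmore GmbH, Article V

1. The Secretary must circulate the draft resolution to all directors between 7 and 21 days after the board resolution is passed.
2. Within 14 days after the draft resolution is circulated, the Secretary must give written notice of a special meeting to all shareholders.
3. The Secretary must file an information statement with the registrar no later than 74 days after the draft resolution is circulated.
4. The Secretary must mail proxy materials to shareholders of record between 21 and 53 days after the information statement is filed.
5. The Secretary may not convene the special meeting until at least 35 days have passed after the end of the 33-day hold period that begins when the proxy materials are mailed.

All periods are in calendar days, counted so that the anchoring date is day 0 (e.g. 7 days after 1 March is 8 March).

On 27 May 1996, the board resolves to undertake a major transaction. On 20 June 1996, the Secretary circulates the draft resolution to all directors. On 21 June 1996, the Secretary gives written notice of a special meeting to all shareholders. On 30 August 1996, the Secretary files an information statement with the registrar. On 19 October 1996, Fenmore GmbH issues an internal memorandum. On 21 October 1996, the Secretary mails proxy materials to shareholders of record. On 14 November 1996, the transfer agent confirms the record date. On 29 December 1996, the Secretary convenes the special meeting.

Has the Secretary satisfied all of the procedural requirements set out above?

(1) the permitted window runs from 27 May 1996 + 7 = 3 June 1996 to 27 May 1996 + 21 = 17 June 1996; 20 June 1996 is 3 days past the end of the window.

No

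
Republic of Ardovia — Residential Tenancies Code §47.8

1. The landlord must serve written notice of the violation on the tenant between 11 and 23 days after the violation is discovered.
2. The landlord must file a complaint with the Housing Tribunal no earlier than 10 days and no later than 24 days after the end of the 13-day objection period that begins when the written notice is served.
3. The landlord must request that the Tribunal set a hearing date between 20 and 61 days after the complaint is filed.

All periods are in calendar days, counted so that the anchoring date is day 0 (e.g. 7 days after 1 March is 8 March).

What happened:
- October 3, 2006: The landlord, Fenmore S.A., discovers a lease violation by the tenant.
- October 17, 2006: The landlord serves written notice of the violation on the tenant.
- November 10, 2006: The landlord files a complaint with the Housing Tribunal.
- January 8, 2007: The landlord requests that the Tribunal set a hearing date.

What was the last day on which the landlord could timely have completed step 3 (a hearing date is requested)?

January 10, 2007

Step 3 runs from November 10, 2006, when the complaint is filed. The window is 20–61 days after November 10, 2006; it closes on January 10, 2007.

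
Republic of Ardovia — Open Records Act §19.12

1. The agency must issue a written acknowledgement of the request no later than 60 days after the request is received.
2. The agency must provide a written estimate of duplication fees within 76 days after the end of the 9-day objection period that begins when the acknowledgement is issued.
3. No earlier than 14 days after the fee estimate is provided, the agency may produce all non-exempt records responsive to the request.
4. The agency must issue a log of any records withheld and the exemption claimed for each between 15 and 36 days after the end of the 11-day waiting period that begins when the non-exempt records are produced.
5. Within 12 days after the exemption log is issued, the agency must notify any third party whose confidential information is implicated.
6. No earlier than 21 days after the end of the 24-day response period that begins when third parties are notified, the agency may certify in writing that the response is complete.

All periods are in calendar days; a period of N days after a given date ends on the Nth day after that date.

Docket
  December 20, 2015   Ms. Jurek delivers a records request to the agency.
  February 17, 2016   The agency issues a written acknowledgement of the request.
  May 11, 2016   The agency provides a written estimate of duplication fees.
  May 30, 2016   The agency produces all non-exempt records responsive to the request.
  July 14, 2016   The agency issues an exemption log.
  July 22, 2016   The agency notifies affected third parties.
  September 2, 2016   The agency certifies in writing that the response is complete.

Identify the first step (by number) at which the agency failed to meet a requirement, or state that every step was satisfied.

Step 6

(1) due by December 20, 2015 + 60 days = February 18, 2016; completed February 17, 2016, before the deadline.
(2) due by February 26, 2016 + 76 days = May 12, 2016; May 11, 2016 is within that limit.
(3) permitted from May 11, 2016 + 14 days = May 25, 2016 onward; done May 30, 2016 — permitted.
(4) the permitted window runs from June 10, 2016 + 15 = June 25, 2016 to June 10, 2016 + 36 = July 16, 2016; July 14, 2016 falls inside that range.
(5) due by July 14, 2016 + 12 days = July 26, 2016; done July 22, 2016 — timely.
(6) permitted from August 15, 2016 + 21 days = September 5, 2016 onward; done September 2, 2016 — 3 days too early.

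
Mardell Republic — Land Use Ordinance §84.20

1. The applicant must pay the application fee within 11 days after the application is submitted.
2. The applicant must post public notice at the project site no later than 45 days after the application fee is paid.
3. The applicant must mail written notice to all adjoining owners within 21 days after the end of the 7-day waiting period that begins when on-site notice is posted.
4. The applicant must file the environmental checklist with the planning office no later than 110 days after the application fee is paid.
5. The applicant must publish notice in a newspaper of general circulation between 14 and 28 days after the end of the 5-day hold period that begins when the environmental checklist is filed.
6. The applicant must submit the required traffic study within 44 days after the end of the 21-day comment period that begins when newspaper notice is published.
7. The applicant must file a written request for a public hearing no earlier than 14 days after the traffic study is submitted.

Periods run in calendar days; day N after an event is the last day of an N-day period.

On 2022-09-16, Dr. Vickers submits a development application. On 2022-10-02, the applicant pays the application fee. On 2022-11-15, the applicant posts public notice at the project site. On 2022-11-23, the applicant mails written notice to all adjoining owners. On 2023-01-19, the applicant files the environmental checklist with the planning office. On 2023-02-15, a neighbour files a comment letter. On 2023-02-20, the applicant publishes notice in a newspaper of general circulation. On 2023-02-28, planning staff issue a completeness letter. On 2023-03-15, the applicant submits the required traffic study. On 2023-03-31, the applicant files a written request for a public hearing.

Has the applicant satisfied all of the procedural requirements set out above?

Step 1: 11 days after 2022-09-16 (when the application is submitted) is 2022-09-27; done 2022-10-02 — 5 days late.
Later steps need not be reached.

No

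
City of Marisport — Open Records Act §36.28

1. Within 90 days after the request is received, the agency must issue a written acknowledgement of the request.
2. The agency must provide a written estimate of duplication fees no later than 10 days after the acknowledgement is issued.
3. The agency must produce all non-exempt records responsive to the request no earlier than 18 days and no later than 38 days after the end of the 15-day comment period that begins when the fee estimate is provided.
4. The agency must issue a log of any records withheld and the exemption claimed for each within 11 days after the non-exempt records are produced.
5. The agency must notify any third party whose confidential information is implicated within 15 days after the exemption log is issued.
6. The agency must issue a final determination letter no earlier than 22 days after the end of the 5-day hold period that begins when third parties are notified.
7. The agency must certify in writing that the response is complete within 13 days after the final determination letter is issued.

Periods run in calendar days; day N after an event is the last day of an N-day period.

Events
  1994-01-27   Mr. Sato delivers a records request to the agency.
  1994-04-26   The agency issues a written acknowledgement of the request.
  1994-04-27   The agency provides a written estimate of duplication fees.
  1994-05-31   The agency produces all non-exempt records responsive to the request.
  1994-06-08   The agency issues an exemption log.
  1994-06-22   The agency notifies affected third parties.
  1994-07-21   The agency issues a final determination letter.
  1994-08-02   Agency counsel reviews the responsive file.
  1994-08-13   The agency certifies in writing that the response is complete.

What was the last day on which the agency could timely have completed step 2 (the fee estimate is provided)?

1994-05-06

Step 2 runs from 1994-04-26, when the acknowledgement is issued. 10 days after 1994-04-26 is 1994-05-06.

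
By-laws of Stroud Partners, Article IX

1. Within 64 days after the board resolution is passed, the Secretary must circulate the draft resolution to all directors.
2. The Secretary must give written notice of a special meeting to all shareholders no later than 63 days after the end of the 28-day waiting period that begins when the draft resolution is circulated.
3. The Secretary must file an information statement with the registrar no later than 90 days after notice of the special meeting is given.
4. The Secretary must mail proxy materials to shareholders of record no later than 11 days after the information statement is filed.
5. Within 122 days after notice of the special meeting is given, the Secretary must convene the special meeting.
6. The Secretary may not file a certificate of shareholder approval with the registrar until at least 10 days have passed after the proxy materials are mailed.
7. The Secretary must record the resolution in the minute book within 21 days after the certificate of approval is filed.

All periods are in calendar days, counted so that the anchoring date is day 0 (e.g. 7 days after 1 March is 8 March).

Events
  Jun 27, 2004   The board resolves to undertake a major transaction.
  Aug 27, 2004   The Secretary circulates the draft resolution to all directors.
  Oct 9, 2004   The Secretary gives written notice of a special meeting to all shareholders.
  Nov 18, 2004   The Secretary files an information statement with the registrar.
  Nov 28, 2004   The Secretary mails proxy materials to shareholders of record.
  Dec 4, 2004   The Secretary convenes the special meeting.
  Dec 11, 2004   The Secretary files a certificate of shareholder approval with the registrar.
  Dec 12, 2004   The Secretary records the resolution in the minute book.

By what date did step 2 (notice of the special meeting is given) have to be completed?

Nov 26, 2004

The draft resolution is circulated on Aug 27, 2004; the 28-day waiting period therefore ends Sep 24, 2004, and step 2 runs from that date. 63 days after Sep 24, 2004 is Nov 26, 2004.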